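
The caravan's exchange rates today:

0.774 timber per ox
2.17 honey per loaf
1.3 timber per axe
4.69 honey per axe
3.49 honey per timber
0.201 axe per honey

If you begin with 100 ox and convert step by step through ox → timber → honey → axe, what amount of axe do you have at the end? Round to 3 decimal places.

100 ox × 0.774 = 77.4 timber
77.4 timber × 3.49 = 270.126 honey
270.126 honey × 0.201 = 54.295326 axe

54.295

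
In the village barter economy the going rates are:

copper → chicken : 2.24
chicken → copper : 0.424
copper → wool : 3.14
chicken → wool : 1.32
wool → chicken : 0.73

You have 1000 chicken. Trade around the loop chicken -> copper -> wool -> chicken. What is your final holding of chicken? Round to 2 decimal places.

1000 chicken × 0.424 = 424 copper
424 copper × 3.14 = 1331.36 wool
1331.36 wool × 0.73 = 971.8928 chicken

971.89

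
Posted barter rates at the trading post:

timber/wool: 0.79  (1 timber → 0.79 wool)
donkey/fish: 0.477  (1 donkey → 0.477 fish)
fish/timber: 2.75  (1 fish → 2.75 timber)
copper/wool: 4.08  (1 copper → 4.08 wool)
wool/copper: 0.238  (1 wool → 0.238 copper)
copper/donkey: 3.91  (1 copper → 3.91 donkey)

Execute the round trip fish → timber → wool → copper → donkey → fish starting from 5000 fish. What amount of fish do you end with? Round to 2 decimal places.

5000 fish × 2.75 = 13750 timber
13750 timber × 0.79 = 10862.5 wool
10862.5 wool × 0.238 = 2585.275 copper
2585.275 copper × 3.91 = 10108.42525 donkey
10108.42525 donkey × 0.477 = 4821.71884425 fish

4821.72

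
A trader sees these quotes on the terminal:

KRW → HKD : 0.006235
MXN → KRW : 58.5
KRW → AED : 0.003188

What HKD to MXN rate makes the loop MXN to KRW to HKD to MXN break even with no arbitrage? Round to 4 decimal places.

2.7416

Known legs of the cycle: 58.5 × 0.006235 = 0.3647475
For no arbitrage the full-cycle product must be 1, so the missing rate is 1 / 0.3647475 ≈ 2.741623.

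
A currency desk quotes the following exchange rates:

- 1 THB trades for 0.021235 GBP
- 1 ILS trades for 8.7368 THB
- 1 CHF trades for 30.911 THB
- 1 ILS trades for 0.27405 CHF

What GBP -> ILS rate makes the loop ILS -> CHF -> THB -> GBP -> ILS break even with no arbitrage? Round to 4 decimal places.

5.5591

Known legs of the cycle: 0.27405 × 30.911 × 0.021235 = 0.17988507304425
For no arbitrage the full-cycle product must be 1, so the missing rate is 1 / 0.17988507304425 ≈ 5.559105.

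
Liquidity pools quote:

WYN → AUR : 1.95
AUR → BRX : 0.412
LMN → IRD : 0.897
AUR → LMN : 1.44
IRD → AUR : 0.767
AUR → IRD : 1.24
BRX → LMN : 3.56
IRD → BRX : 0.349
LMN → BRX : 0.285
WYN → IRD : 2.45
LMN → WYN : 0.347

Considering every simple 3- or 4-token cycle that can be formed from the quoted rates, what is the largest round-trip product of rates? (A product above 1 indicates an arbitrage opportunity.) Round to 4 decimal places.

1.1145

BRX→LMN→IRD→BRX: 3.56 × 0.897 × 0.349 = 1.11447
BRX→LMN→WYN→IRD→BRX: 3.56 × 0.347 × 2.45 × 0.349 = 1.05626
AUR→BRX→LMN→IRD→AUR: 0.412 × 3.56 × 0.897 × 0.767 = 1.00910
AUR→BRX→LMN→WYN→AUR: 0.412 × 3.56 × 0.347 × 1.95 = 0.99246
AUR→LMN→IRD→AUR: 1.44 × 0.897 × 0.767 = 0.99072
AUR→LMN→WYN→AUR: 1.44 × 0.347 × 1.95 = 0.97438
AUR→LMN→WYN→IRD→AUR: 1.44 × 0.347 × 2.45 × 0.767 = 0.93897
Maximum is BRX→LMN→IRD→BRX at 1.1145; arbitrage exists.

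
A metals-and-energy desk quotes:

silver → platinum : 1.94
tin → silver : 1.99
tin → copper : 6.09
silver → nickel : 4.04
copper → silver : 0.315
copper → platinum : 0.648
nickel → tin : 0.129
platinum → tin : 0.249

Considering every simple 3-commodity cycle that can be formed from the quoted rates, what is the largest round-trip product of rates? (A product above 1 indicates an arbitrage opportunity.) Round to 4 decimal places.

tin→silver→nickel→tin: 1.99 × 4.04 × 0.129 = 1.03711
platinum→tin→copper→platinum: 0.249 × 6.09 × 0.648 = 0.98263
platinum→tin→silver→platinum: 0.249 × 1.99 × 1.94 = 0.96129
Maximum is tin→silver→nickel→tin at 1.0371; arbitrage exists.

1.0371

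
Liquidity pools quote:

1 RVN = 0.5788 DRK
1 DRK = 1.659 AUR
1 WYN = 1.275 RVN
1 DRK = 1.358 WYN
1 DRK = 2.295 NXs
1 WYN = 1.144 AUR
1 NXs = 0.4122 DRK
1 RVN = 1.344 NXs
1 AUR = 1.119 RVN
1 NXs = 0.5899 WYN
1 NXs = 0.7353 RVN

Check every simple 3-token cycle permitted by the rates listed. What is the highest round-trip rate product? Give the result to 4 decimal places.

DRK→AUR→RVN→DRK: 1.659 × 1.119 × 0.5788 = 1.07450
RVN→NXs→WYN→RVN: 1.344 × 0.5899 × 1.275 = 1.01085
DRK→WYN→RVN→DRK: 1.358 × 1.275 × 0.5788 = 1.00216
DRK→NXs→RVN→DRK: 2.295 × 0.7353 × 0.5788 = 0.97673
Maximum is DRK→AUR→RVN→DRK at 1.0745; arbitrage exists.

1.0745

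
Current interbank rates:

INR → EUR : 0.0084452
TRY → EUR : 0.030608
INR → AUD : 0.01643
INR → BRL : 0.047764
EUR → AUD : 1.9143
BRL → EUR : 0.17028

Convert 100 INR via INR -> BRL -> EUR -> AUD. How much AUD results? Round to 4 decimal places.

1.5569

100 INR × 0.047764 = 4.7764 BRL
4.7764 BRL × 0.17028 = 0.813325392 EUR
0.813325392 EUR × 1.9143 = 1.5569487979056 AUD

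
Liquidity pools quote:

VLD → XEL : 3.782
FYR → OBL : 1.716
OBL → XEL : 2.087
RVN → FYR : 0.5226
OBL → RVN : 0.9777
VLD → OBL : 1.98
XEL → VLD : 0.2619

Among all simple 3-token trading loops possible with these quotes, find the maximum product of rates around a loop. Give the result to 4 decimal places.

OBL→XEL→VLD→OBL: 2.087 × 0.2619 × 1.98 = 1.08224
OBL→RVN→FYR→OBL: 0.9777 × 0.5226 × 1.716 = 0.87678
Maximum is OBL→XEL→VLD→OBL at 1.0822; arbitrage exists.

1.0822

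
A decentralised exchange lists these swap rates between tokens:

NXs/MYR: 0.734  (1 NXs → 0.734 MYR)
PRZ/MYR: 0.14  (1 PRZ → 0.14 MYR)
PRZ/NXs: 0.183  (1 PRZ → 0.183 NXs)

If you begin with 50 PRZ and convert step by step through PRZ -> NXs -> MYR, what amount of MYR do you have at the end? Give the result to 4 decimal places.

50 PRZ × 0.183 = 9.15 NXs
9.15 NXs × 0.734 = 6.7161 MYR

6.7161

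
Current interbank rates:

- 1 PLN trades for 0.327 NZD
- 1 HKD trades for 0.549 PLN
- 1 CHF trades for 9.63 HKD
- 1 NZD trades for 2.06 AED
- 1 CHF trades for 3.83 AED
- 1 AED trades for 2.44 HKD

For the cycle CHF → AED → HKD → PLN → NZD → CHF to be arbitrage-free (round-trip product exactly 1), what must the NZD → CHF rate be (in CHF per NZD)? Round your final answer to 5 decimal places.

Known legs of the cycle: 3.83 × 2.44 × 0.549 × 0.327 = 1.6776783396
For no arbitrage the full-cycle product must be 1, so the missing rate is 1 / 1.6776783396 ≈ 0.5960618.

0.59606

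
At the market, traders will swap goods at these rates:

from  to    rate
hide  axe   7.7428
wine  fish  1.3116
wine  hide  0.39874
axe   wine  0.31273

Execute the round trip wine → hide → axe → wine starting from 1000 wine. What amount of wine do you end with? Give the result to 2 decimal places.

1000 wine × 0.39874 = 398.74 hide
398.74 hide × 7.7428 = 3087.364072 axe
3087.364072 axe × 0.31273 = 965.51136623656 wine

965.51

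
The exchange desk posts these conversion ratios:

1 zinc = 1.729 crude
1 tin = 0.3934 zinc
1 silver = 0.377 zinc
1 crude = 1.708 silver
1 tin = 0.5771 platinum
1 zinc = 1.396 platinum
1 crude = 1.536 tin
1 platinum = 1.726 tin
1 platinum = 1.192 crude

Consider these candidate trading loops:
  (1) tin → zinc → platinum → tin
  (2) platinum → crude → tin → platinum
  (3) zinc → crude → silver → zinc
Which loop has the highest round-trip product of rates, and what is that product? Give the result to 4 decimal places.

1.1133

(1) 0.3934 × 1.396 × 1.726 = 0.94790
(2) 1.192 × 1.536 × 0.5771 = 1.05662
(3) 1.729 × 1.708 × 0.377 = 1.11333
Highest is cycle (3) at 1.1133 (>1, arbitrage).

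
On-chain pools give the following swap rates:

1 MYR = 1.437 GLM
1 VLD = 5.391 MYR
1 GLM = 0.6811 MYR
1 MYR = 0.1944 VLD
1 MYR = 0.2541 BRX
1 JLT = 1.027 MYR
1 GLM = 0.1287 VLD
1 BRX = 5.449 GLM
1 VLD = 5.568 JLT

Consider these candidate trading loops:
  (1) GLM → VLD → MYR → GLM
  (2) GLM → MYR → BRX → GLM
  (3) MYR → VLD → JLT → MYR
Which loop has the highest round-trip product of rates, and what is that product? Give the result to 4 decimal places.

(1) 0.1287 × 5.391 × 1.437 = 0.99702
(2) 0.6811 × 0.2541 × 5.449 = 0.94304
(3) 0.1944 × 5.568 × 1.027 = 1.11164
Highest is cycle (3) at 1.1116 (>1, arbitrage).

1.1116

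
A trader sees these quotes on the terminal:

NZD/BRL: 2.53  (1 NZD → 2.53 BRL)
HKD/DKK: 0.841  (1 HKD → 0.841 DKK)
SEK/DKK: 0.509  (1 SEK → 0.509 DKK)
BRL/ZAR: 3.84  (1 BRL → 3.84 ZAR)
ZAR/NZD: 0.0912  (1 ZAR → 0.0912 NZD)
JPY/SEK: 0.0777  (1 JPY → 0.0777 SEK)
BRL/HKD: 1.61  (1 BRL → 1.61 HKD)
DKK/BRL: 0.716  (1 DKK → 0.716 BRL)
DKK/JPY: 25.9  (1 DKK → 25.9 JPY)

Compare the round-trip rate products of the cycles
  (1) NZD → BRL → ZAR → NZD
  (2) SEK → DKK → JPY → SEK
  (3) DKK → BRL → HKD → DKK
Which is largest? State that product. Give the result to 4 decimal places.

1.0243

(1) 2.53 × 3.84 × 0.0912 = 0.88603
(2) 0.509 × 25.9 × 0.0777 = 1.02433
(3) 0.716 × 1.61 × 0.841 = 0.96947
Highest is cycle (2) at 1.0243 (>1, arbitrage).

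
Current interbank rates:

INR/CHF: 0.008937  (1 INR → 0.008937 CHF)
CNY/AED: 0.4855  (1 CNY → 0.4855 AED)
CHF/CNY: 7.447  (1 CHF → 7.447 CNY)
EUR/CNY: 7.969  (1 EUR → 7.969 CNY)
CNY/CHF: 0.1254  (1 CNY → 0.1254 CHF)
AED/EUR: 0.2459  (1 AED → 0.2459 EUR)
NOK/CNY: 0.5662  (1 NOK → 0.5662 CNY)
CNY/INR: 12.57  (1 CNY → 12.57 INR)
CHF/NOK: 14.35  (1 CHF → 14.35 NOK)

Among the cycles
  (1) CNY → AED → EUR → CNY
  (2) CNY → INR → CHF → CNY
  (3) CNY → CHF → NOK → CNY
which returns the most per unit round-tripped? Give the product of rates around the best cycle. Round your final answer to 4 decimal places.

(1) 0.4855 × 0.2459 × 7.969 = 0.95137
(2) 12.57 × 0.008937 × 7.447 = 0.83658
(3) 0.1254 × 14.35 × 0.5662 = 1.01887
Highest is cycle (3) at 1.0189 (>1, arbitrage).

1.0189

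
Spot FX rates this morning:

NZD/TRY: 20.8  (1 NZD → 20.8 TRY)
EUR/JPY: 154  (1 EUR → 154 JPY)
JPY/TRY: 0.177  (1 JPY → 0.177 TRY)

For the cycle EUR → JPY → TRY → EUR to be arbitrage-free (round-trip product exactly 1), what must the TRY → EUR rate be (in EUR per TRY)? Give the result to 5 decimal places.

0.03669

Known legs of the cycle: 154 × 0.177 = 27.258
For no arbitrage the full-cycle product must be 1, so the missing rate is 1 / 27.258 ≈ 0.0366865.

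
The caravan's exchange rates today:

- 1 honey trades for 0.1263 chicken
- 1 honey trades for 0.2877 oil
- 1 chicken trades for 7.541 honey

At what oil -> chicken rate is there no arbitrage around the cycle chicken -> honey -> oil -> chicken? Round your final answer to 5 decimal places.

0.46093

Known legs of the cycle: 7.541 × 0.2877 = 2.1695457
For no arbitrage the full-cycle product must be 1, so the missing rate is 1 / 2.1695457 ≈ 0.4609260.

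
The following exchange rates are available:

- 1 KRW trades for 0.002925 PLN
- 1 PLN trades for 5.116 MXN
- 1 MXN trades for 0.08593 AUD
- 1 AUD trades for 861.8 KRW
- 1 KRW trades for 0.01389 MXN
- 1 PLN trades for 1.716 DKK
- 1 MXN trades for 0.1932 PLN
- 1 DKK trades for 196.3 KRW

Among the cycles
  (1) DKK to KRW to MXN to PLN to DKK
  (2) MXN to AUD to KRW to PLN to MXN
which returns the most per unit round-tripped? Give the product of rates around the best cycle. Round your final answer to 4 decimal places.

(1) 196.3 × 0.01389 × 0.1932 × 1.716 = 0.90396
(2) 0.08593 × 861.8 × 0.002925 × 5.116 = 1.10817
Highest is cycle (2) at 1.1082 (>1, arbitrage).

1.1082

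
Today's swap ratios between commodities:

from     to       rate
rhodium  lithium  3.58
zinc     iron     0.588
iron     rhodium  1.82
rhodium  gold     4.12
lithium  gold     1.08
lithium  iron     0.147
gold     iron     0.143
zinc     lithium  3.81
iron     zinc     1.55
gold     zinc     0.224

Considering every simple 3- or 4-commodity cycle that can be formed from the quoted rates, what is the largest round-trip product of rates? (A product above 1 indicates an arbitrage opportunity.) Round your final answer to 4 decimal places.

1.0723

iron→rhodium→gold→iron: 1.82 × 4.12 × 0.143 = 1.07227
lithium→gold→iron→rhodium→lithium: 1.08 × 0.143 × 1.82 × 3.58 = 1.00627
iron→rhodium→gold→zinc→iron: 1.82 × 4.12 × 0.224 × 0.588 = 0.98763
lithium→iron→rhodium→lithium: 0.147 × 1.82 × 3.58 = 0.95779
lithium→gold→zinc→lithium: 1.08 × 0.224 × 3.81 = 0.92172
lithium→gold→iron→zinc→lithium: 1.08 × 0.143 × 1.55 × 3.81 = 0.91205
lithium→iron→zinc→lithium: 0.147 × 1.55 × 3.81 = 0.86811
Maximum is iron→rhodium→gold→iron at 1.0723; arbitrage exists.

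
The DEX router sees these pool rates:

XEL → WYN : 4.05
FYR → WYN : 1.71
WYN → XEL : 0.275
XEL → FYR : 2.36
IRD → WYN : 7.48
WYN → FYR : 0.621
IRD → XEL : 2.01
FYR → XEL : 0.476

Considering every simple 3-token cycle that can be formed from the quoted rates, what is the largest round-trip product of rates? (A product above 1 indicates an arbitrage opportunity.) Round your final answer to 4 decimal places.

XEL→WYN→FYR→XEL: 4.05 × 0.621 × 0.476 = 1.19716
XEL→FYR→WYN→XEL: 2.36 × 1.71 × 0.275 = 1.10979
Maximum is XEL→WYN→FYR→XEL at 1.1972; arbitrage exists.

1.1972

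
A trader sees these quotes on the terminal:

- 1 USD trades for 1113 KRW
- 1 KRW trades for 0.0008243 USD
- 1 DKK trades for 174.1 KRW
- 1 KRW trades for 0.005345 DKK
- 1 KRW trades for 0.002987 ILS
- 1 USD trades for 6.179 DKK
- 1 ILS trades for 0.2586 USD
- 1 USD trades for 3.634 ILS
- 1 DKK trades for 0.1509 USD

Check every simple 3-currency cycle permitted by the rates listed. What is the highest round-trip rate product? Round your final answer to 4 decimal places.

0.8977

KRW→DKK→USD→KRW: 0.005345 × 0.1509 × 1113 = 0.89770
KRW→USD→DKK→KRW: 0.0008243 × 6.179 × 174.1 = 0.88675
KRW→ILS→USD→KRW: 0.002987 × 0.2586 × 1113 = 0.85972
Maximum is KRW→DKK→USD→KRW at 0.8977; no arbitrage — every cycle loses value.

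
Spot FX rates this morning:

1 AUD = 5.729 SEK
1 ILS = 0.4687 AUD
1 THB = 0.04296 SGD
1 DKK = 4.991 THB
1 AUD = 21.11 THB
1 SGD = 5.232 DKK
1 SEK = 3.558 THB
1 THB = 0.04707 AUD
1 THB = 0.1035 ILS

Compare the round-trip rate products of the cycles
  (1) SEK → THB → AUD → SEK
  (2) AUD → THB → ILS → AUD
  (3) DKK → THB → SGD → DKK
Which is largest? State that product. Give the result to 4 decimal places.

1.1218

(1) 3.558 × 0.04707 × 5.729 = 0.95946
(2) 21.11 × 0.1035 × 0.4687 = 1.02406
(3) 4.991 × 0.04296 × 5.232 = 1.12181
Highest is cycle (3) at 1.1218 (>1, arbitrage).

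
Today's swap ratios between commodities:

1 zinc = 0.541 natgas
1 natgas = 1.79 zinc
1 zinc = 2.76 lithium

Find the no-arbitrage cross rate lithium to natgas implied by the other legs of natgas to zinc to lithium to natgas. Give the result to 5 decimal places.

0.20241

Known legs of the cycle: 1.79 × 2.76 = 4.9404
For no arbitrage the full-cycle product must be 1, so the missing rate is 1 / 4.9404 ≈ 0.2024128.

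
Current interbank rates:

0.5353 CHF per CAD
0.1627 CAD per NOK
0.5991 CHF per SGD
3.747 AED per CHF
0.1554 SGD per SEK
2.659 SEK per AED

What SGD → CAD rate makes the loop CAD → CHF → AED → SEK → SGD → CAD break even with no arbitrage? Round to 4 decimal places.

Known legs of the cycle: 0.5353 × 3.747 × 2.659 × 0.1554 = 0.82880104173426
For no arbitrage the full-cycle product must be 1, so the missing rate is 1 / 0.82880104173426 ≈ 1.206562.

1.2066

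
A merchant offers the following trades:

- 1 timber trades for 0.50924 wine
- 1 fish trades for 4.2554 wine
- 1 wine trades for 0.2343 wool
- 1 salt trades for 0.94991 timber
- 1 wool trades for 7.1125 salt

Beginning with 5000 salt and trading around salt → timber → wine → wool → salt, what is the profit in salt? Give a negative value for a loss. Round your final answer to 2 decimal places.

-969.40

5000 salt × 0.94991 = 4749.55 timber
4749.55 timber × 0.50924 = 2418.660842 wine
2418.660842 wine × 0.2343 = 566.6922352806 wool
566.6922352806 wool × 7.1125 = 4030.5985234332675 salt
Net change: 4030.5985234332675 − 5000 = -969.4014765667325 salt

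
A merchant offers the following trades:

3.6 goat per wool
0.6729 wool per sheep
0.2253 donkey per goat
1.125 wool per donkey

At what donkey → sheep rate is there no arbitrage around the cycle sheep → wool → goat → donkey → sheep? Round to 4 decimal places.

Known legs of the cycle: 0.6729 × 3.6 × 0.2253 = 0.545775732
For no arbitrage the full-cycle product must be 1, so the missing rate is 1 / 0.545775732 ≈ 1.832254.

1.8323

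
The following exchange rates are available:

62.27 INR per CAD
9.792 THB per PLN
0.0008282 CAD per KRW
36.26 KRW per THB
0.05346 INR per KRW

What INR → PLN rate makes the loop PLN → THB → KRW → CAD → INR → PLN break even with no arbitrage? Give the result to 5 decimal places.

0.05461

Known legs of the cycle: 9.792 × 36.26 × 0.0008282 × 62.27 = 18.31105202105088
For no arbitrage the full-cycle product must be 1, so the missing rate is 1 / 18.31105202105088 ≈ 0.0546118.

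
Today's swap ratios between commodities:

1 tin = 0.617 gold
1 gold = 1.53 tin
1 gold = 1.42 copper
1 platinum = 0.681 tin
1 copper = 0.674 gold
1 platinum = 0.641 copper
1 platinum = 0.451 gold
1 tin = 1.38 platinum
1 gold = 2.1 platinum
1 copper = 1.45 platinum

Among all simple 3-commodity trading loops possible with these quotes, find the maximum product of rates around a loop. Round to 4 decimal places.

gold→tin→platinum→gold: 1.53 × 1.38 × 0.451 = 0.95224
copper→platinum→gold→copper: 1.45 × 0.451 × 1.42 = 0.92861
copper→gold→platinum→copper: 0.674 × 2.1 × 0.641 = 0.90727
gold→platinum→tin→gold: 2.1 × 0.681 × 0.617 = 0.88237
Maximum is gold→tin→platinum→gold at 0.9522; no arbitrage — every cycle loses value.

0.9522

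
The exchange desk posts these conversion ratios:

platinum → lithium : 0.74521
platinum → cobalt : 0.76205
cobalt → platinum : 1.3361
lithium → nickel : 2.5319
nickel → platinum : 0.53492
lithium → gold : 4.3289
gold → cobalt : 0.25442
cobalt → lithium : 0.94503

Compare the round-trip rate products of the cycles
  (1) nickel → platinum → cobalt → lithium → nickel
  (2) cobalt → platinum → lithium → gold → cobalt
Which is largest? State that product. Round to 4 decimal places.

(1) 0.53492 × 0.76205 × 0.94503 × 2.5319 = 0.97536
(2) 1.3361 × 0.74521 × 4.3289 × 0.25442 = 1.09660
Highest is cycle (2) at 1.0966 (>1, arbitrage).

1.0966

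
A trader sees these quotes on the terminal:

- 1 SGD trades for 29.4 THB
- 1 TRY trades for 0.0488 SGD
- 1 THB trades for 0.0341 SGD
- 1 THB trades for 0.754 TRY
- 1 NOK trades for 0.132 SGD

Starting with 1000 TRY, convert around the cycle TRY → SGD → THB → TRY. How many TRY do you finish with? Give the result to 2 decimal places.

1081.78

1000 TRY × 0.0488 = 48.8 SGD
48.8 SGD × 29.4 = 1434.72 THB
1434.72 THB × 0.754 = 1081.77888 TRY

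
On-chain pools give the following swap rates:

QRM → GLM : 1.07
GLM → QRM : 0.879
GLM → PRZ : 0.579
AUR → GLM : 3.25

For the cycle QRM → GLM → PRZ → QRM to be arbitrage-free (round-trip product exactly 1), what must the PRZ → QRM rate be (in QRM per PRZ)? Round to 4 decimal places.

Known legs of the cycle: 1.07 × 0.579 = 0.61953
For no arbitrage the full-cycle product must be 1, so the missing rate is 1 / 0.61953 ≈ 1.614127.

1.6141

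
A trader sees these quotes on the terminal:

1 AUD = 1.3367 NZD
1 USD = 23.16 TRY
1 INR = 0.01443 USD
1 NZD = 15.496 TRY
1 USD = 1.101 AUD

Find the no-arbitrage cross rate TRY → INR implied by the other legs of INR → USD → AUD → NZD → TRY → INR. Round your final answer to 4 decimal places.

3.0387

Known legs of the cycle: 0.01443 × 1.101 × 1.3367 × 15.496 = 0.329084332144776
For no arbitrage the full-cycle product must be 1, so the missing rate is 1 / 0.329084332144776 ≈ 3.038735.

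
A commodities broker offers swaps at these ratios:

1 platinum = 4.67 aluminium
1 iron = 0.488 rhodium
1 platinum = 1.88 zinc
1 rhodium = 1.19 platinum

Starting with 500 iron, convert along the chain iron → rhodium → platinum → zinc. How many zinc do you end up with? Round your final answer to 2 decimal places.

500 iron × 0.488 = 244 rhodium
244 rhodium × 1.19 = 290.36 platinum
290.36 platinum × 1.88 = 545.8768 zinc

545.88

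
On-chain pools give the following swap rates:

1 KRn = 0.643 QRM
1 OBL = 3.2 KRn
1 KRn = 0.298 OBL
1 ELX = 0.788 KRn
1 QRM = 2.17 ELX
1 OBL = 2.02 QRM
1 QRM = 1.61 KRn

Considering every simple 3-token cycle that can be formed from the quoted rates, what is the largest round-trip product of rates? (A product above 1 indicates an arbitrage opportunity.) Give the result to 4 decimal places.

1.0995

ELX→KRn→QRM→ELX: 0.788 × 0.643 × 2.17 = 1.09950
KRn→OBL→QRM→KRn: 0.298 × 2.02 × 1.61 = 0.96916
Maximum is ELX→KRn→QRM→ELX at 1.0995; arbitrage exists.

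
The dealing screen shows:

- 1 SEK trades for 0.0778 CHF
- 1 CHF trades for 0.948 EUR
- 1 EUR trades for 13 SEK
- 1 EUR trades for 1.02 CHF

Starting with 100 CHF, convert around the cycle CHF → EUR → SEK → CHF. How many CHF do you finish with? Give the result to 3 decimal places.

95.881

100 CHF × 0.948 = 94.8 EUR
94.8 EUR × 13 = 1232.4 SEK
1232.4 SEK × 0.0778 = 95.88072 CHF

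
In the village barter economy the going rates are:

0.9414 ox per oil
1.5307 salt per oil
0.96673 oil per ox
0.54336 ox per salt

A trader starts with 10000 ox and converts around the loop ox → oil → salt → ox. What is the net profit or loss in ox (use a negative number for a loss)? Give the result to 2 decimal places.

10000 ox × 0.96673 = 9667.3 oil
9667.3 oil × 1.5307 = 14797.73611 salt
14797.73611 salt × 0.54336 = 8040.4978927296 ox
Net change: 8040.4978927296 − 10000 = -1959.5021072704 ox

-1959.50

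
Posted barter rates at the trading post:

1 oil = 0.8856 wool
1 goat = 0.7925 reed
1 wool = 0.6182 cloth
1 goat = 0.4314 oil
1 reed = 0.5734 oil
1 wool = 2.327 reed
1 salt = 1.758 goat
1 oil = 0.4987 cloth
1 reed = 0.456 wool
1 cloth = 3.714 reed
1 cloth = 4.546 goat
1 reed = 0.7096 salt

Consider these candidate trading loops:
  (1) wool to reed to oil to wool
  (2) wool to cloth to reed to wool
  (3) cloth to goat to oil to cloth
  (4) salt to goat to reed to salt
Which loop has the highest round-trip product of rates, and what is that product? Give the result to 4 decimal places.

1.1817

(1) 2.327 × 0.5734 × 0.8856 = 1.18166
(2) 0.6182 × 3.714 × 0.456 = 1.04697
(3) 4.546 × 0.4314 × 0.4987 = 0.97802
(4) 1.758 × 0.7925 × 0.7096 = 0.98863
Highest is cycle (1) at 1.1817 (>1, arbitrage).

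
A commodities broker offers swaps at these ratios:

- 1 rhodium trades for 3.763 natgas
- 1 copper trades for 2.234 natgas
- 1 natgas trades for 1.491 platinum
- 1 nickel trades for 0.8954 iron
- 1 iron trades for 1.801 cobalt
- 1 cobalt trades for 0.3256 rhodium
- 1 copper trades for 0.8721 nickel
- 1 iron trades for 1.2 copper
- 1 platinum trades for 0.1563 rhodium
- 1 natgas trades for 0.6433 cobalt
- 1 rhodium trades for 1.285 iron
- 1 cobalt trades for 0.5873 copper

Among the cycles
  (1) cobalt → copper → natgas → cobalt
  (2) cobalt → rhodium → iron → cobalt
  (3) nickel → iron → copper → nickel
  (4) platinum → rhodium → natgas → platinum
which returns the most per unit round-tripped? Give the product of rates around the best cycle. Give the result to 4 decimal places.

(1) 0.5873 × 2.234 × 0.6433 = 0.84403
(2) 0.3256 × 1.285 × 1.801 = 0.75353
(3) 0.8954 × 1.2 × 0.8721 = 0.93705
(4) 0.1563 × 3.763 × 1.491 = 0.87694
Highest is cycle (3) at 0.9371 (≤1, no arbitrage).

0.9371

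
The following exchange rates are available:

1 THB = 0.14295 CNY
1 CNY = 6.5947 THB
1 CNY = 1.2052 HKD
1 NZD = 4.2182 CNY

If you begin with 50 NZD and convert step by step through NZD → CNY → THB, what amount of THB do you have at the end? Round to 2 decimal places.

50 NZD × 4.2182 = 210.91 CNY
210.91 CNY × 6.5947 = 1390.888177 THB

1390.89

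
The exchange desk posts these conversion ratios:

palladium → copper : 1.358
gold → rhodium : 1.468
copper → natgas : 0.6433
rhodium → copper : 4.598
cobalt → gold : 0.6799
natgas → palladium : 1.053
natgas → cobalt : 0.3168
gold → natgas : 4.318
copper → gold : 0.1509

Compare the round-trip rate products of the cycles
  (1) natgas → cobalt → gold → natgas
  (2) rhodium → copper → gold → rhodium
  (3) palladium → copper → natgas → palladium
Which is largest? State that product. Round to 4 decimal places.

1.0186

(1) 0.3168 × 0.6799 × 4.318 = 0.93006
(2) 4.598 × 0.1509 × 1.468 = 1.01855
(3) 1.358 × 0.6433 × 1.053 = 0.91990
Highest is cycle (2) at 1.0186 (>1, arbitrage).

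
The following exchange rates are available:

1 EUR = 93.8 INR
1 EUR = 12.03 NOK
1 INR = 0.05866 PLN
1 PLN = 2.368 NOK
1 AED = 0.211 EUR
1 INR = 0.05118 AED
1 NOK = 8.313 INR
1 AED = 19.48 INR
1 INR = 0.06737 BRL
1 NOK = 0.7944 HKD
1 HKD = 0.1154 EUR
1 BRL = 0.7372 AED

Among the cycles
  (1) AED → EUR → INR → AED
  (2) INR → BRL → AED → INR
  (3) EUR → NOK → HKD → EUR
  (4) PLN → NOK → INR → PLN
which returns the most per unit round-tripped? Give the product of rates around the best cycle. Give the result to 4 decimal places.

1.1547

(1) 0.211 × 93.8 × 0.05118 = 1.01294
(2) 0.06737 × 0.7372 × 19.48 = 0.96748
(3) 12.03 × 0.7944 × 0.1154 = 1.10284
(4) 2.368 × 8.313 × 0.05866 = 1.15473
Highest is cycle (4) at 1.1547 (>1, arbitrage).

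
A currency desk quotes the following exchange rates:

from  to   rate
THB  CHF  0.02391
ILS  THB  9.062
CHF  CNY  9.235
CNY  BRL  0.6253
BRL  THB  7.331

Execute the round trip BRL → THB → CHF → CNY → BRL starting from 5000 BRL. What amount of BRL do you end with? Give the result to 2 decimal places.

5061.02

5000 BRL × 7.331 = 36655 THB
36655 THB × 0.02391 = 876.42105 CHF
876.42105 CHF × 9.235 = 8093.74839675 CNY
8093.74839675 CNY × 0.6253 = 5061.020872487775 BRL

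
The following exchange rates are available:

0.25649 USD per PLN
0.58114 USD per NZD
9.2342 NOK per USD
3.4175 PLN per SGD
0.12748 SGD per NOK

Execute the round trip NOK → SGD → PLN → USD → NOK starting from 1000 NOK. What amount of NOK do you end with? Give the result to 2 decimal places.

1000 NOK × 0.12748 = 127.48 SGD
127.48 SGD × 3.4175 = 435.6629 PLN
435.6629 PLN × 0.25649 = 111.743177221 USD
111.743177221 USD × 9.2342 = 1031.8588470941582 NOK

1031.86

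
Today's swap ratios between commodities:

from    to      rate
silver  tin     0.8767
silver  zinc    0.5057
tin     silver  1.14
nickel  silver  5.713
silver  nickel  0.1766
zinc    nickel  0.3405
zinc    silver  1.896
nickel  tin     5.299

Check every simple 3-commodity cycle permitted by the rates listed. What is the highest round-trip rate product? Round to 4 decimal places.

1.0668

nickel→tin→silver→nickel: 5.299 × 1.14 × 0.1766 = 1.06682
nickel→silver→zinc→nickel: 5.713 × 0.5057 × 0.3405 = 0.98373
Maximum is nickel→tin→silver→nickel at 1.0668; arbitrage exists.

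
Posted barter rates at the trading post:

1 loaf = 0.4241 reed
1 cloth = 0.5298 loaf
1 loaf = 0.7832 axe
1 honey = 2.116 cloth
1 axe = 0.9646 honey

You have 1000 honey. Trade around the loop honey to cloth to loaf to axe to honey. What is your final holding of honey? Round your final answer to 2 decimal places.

846.93

1000 honey × 2.116 = 2116 cloth
2116 cloth × 0.5298 = 1121.0568 loaf
1121.0568 loaf × 0.7832 = 878.01168576 axe
878.01168576 axe × 0.9646 = 846.930072084096 honey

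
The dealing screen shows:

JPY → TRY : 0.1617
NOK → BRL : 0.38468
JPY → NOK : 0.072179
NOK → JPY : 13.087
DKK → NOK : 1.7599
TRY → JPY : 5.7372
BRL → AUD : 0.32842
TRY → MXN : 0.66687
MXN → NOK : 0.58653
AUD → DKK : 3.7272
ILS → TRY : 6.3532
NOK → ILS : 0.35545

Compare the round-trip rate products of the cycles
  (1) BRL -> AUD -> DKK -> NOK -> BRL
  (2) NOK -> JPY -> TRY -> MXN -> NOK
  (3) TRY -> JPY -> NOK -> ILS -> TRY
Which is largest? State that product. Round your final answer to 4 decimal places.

0.9352

(1) 0.32842 × 3.7272 × 1.7599 × 0.38468 = 0.82870
(2) 13.087 × 0.1617 × 0.66687 × 0.58653 = 0.82772
(3) 5.7372 × 0.072179 × 0.35545 × 6.3532 = 0.93515
Highest is cycle (3) at 0.9352 (≤1, no arbitrage).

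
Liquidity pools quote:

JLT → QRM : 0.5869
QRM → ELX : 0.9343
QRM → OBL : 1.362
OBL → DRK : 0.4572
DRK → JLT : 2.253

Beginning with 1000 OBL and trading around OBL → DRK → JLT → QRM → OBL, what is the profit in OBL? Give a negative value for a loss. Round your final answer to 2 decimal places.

-176.60

1000 OBL × 0.4572 = 457.2 DRK
457.2 DRK × 2.253 = 1030.0716 JLT
1030.0716 JLT × 0.5869 = 604.54902204 QRM
604.54902204 QRM × 1.362 = 823.39576801848 OBL
Net change: 823.39576801848 − 1000 = -176.60423198152 OBL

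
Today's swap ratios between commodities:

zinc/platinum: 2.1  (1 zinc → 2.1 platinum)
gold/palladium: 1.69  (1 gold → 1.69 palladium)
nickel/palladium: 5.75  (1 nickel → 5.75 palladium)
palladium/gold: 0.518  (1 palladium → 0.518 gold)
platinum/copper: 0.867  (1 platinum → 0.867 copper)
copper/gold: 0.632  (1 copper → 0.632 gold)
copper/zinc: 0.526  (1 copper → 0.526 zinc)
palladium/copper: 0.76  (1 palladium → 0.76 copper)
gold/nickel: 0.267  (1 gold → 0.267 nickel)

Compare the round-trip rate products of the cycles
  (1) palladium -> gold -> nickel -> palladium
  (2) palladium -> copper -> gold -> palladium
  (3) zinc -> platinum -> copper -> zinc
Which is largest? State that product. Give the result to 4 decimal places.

(1) 0.518 × 0.267 × 5.75 = 0.79526
(2) 0.76 × 0.632 × 1.69 = 0.81174
(3) 2.1 × 0.867 × 0.526 = 0.95769
Highest is cycle (3) at 0.9577 (≤1, no arbitrage).

0.9577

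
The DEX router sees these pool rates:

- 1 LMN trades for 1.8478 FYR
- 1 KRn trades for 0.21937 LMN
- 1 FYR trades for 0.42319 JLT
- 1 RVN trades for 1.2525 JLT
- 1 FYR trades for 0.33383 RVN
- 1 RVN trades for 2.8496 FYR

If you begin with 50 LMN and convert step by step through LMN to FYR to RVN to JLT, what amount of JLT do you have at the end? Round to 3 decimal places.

50 LMN × 1.8478 = 92.39 FYR
92.39 FYR × 0.33383 = 30.8425537 RVN
30.8425537 RVN × 1.2525 = 38.63029850925 JLT

38.630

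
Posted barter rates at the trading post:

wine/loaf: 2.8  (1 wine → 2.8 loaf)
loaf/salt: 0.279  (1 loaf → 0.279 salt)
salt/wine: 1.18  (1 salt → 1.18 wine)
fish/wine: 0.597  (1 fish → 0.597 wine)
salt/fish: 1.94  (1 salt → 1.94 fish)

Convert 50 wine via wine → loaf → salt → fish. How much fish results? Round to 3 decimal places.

50 wine × 2.8 = 140 loaf
140 loaf × 0.279 = 39.06 salt
39.06 salt × 1.94 = 75.7764 fish

75.776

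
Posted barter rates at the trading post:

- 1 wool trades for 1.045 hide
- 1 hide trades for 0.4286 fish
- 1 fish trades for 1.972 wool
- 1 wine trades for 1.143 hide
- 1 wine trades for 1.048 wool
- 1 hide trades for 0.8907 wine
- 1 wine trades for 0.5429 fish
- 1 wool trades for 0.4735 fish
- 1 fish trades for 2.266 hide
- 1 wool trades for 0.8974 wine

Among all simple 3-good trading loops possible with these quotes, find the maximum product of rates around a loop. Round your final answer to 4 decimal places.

hide→wine→fish→hide: 0.8907 × 0.5429 × 2.266 = 1.09575
wool→hide→wine→wool: 1.045 × 0.8907 × 1.048 = 0.97546
wool→wine→fish→wool: 0.8974 × 0.5429 × 1.972 = 0.96076
wool→hide→fish→wool: 1.045 × 0.4286 × 1.972 = 0.88323
Maximum is hide→wine→fish→hide at 1.0957; arbitrage exists.

1.0957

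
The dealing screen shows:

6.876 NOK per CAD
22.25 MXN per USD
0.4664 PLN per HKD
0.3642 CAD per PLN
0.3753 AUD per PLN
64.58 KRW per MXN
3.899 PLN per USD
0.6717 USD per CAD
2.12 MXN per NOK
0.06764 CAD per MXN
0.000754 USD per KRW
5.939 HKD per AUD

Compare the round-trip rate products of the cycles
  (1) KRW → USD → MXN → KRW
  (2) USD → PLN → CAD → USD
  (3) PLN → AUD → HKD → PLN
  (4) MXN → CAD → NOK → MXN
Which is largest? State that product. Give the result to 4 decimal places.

1.0834

(1) 0.000754 × 22.25 × 64.58 = 1.08343
(2) 3.899 × 0.3642 × 0.6717 = 0.95382
(3) 0.3753 × 5.939 × 0.4664 = 1.03956
(4) 0.06764 × 6.876 × 2.12 = 0.98600
Highest is cycle (1) at 1.0834 (>1, arbitrage).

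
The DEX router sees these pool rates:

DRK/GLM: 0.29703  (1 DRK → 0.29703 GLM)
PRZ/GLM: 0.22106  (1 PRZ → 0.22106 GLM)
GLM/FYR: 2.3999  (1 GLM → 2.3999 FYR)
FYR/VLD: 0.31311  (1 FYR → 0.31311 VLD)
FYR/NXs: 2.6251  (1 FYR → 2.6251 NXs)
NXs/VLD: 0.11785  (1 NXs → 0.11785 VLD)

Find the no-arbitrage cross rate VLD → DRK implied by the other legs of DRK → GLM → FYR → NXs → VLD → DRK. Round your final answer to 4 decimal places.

Known legs of the cycle: 0.29703 × 2.3999 × 2.6251 × 0.11785 = 0.220530620687776395
For no arbitrage the full-cycle product must be 1, so the missing rate is 1 / 0.220530620687776395 ≈ 4.534518.

4.5345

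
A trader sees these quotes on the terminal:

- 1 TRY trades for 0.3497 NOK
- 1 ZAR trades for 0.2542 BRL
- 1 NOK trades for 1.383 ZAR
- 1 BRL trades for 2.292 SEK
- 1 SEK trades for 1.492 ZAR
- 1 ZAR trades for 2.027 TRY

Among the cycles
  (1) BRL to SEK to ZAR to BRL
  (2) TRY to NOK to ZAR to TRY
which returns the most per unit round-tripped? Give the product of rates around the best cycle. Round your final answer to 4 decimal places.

0.9803

(1) 2.292 × 1.492 × 0.2542 = 0.86928
(2) 0.3497 × 1.383 × 2.027 = 0.98033
Highest is cycle (2) at 0.9803 (≤1, no arbitrage).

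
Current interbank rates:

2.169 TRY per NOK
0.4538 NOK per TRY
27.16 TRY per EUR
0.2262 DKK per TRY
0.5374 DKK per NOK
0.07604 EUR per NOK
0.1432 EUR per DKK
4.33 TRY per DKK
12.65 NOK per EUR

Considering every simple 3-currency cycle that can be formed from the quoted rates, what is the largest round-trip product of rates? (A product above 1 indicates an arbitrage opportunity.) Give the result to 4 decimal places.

1.0560

DKK→TRY→NOK→DKK: 4.33 × 0.4538 × 0.5374 = 1.05597
DKK→EUR→NOK→DKK: 0.1432 × 12.65 × 0.5374 = 0.97349
NOK→EUR→TRY→NOK: 0.07604 × 27.16 × 0.4538 = 0.93721
DKK→EUR→TRY→DKK: 0.1432 × 27.16 × 0.2262 = 0.87976
Maximum is DKK→TRY→NOK→DKK at 1.0560; arbitrage exists.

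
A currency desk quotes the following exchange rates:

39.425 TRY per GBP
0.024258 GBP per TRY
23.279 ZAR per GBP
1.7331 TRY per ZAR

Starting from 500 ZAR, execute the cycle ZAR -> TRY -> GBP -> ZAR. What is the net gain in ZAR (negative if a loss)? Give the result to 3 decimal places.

-10.657

500 ZAR × 1.7331 = 866.55 TRY
866.55 TRY × 0.024258 = 21.0207699 GBP
21.0207699 GBP × 23.279 = 489.3425025021 ZAR
Net change: 489.3425025021 − 500 = -10.6574974979 ZAR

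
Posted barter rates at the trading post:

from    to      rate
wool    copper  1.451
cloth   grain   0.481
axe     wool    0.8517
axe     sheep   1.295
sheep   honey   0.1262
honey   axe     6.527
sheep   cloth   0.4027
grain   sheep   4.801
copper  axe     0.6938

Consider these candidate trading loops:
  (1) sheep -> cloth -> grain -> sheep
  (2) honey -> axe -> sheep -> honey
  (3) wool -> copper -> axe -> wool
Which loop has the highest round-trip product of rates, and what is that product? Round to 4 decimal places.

1.0667

(1) 0.4027 × 0.481 × 4.801 = 0.92995
(2) 6.527 × 1.295 × 0.1262 = 1.06670
(3) 1.451 × 0.6938 × 0.8517 = 0.85741
Highest is cycle (2) at 1.0667 (>1, arbitrage).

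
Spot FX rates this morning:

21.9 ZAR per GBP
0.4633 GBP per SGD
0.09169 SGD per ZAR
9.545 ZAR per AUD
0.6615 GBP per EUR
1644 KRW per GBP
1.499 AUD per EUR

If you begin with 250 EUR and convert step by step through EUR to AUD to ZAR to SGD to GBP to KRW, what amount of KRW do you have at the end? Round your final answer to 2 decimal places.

250 EUR × 1.499 = 374.75 AUD
374.75 AUD × 9.545 = 3576.98875 ZAR
3576.98875 ZAR × 0.09169 = 327.9740984875 SGD
327.9740984875 SGD × 0.4633 = 151.95039982925875 GBP
151.95039982925875 GBP × 1644 = 249806.457319301385 KRW

249806.46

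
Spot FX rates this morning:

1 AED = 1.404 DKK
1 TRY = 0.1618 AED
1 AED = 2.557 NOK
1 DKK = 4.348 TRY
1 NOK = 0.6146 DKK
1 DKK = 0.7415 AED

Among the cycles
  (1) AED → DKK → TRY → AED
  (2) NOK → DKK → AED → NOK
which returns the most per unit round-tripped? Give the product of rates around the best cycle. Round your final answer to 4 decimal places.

(1) 1.404 × 4.348 × 0.1618 = 0.98772
(2) 0.6146 × 0.7415 × 2.557 = 1.16529
Highest is cycle (2) at 1.1653 (>1, arbitrage).

1.1653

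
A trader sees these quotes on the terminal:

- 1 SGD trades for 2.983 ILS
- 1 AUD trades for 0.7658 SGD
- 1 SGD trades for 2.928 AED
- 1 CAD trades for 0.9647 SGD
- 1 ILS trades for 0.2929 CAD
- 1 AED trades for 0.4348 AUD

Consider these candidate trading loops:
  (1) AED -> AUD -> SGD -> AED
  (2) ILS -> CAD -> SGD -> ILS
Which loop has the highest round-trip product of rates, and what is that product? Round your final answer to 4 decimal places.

(1) 0.4348 × 0.7658 × 2.928 = 0.97494
(2) 0.2929 × 0.9647 × 2.983 = 0.84288
Highest is cycle (1) at 0.9749 (≤1, no arbitrage).

0.9749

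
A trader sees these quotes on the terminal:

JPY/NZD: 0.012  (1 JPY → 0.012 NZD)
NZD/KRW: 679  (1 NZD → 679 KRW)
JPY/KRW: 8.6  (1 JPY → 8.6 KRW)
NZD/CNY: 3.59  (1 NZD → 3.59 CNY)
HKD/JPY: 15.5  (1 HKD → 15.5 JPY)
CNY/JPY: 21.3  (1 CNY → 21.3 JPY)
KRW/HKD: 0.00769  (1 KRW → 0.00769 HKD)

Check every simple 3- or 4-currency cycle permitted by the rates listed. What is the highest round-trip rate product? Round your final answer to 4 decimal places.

KRW→HKD→JPY→KRW: 0.00769 × 15.5 × 8.6 = 1.02508
KRW→HKD→JPY→NZD→KRW: 0.00769 × 15.5 × 0.012 × 679 = 0.97120
JPY→NZD→CNY→JPY: 0.012 × 3.59 × 21.3 = 0.91760
Maximum is KRW→HKD→JPY→KRW at 1.0251; arbitrage exists.

1.0251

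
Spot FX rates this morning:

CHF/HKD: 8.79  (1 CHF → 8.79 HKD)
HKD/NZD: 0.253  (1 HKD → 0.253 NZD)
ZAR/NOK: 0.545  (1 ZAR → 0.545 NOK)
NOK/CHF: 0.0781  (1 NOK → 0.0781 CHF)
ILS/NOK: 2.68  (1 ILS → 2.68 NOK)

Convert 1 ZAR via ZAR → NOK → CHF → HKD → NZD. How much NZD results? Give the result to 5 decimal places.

0.09466

1 ZAR × 0.545 = 0.545 NOK
0.545 NOK × 0.0781 = 0.0425645 CHF
0.0425645 CHF × 8.79 = 0.374141955 HKD
0.374141955 HKD × 0.253 = 0.094657914615 NZD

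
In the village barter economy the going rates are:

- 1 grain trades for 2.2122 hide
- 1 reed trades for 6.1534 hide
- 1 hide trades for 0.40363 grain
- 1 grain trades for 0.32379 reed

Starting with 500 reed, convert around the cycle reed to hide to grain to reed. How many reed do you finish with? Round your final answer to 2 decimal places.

500 reed × 6.1534 = 3076.7 hide
3076.7 hide × 0.40363 = 1241.848421 grain
1241.848421 grain × 0.32379 = 402.09810023559 reed

402.10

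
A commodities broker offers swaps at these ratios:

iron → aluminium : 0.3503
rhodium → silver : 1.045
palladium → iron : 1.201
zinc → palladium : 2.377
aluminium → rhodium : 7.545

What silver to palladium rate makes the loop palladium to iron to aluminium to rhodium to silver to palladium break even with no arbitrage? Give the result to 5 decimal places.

0.30147

Known legs of the cycle: 1.201 × 0.3503 × 7.545 × 1.045 = 3.3171008781075
For no arbitrage the full-cycle product must be 1, so the missing rate is 1 / 3.3171008781075 ≈ 0.3014681.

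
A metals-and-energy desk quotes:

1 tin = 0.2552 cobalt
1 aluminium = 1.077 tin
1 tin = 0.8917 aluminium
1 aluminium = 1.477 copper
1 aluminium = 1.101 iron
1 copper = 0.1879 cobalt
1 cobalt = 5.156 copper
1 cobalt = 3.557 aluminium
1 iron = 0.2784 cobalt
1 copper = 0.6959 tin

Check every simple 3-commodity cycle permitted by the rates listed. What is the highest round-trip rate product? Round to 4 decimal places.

iron→cobalt→aluminium→iron: 0.2784 × 3.557 × 1.101 = 1.09029
copper→cobalt→aluminium→copper: 0.1879 × 3.557 × 1.477 = 0.98717
tin→cobalt→aluminium→tin: 0.2552 × 3.557 × 1.077 = 0.97764
tin→aluminium→copper→tin: 0.8917 × 1.477 × 0.6959 = 0.91653
tin→cobalt→copper→tin: 0.2552 × 5.156 × 0.6959 = 0.91567
Maximum is iron→cobalt→aluminium→iron at 1.0903; arbitrage exists.

1.0903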